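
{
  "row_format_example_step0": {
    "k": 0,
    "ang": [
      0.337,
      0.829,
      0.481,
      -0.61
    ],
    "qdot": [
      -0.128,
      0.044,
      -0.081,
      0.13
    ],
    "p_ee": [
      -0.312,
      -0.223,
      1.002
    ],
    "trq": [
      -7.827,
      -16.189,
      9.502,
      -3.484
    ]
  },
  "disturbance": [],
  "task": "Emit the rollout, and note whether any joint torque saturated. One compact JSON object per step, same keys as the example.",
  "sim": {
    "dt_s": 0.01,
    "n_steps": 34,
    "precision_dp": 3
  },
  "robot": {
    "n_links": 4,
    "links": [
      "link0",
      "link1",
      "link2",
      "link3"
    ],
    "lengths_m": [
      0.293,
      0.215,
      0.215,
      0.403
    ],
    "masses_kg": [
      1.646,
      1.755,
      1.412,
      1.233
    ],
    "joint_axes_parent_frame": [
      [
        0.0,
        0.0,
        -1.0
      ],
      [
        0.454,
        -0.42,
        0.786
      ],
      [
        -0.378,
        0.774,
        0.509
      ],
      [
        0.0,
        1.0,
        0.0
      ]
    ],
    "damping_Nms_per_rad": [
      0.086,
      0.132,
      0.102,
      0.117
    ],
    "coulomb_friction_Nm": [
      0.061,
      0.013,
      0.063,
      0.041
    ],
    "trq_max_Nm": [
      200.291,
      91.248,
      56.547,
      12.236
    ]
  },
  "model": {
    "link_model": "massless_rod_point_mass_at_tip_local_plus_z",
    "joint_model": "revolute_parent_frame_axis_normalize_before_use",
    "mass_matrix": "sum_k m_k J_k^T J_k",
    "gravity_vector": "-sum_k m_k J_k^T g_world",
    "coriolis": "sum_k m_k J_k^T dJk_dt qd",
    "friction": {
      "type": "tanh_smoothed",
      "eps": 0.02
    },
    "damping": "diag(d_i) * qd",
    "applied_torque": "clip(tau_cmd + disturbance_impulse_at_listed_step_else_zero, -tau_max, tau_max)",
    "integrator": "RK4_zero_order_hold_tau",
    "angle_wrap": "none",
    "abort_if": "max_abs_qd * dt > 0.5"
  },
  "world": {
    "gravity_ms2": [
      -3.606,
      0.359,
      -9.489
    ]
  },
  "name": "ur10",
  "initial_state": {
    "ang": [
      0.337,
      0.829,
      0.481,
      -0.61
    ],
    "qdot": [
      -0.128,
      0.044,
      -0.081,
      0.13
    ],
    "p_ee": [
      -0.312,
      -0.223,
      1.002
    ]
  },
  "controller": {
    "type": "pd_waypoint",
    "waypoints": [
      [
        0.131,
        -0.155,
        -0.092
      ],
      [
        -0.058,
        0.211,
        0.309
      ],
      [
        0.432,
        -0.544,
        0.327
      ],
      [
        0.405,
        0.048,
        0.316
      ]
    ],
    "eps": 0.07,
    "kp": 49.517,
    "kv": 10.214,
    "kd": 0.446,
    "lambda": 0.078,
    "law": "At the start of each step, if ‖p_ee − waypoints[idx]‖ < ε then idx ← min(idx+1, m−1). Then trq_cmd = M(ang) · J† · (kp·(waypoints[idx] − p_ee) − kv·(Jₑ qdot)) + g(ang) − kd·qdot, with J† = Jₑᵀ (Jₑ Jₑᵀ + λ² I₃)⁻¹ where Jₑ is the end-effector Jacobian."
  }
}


{"k":1,"ang":[0.33,0.825,0.487,-0.624],"qdot":[-1.228,-0.869,1.241,-2.816],"p_ee":[-0.312,-0.224,1.0],"trq":[-6.797,-15.993,9.127,-1.678]}
{"k":2,"ang":[0.313,0.811,0.502,-0.663],"qdot":[-2.175,-1.939,1.762,-4.924],"p_ee":[-0.31,-0.225,0.996],"trq":[-5.774,-15.607,8.919,-0.707]}
{"k":3,"ang":[0.287,0.786,0.521,-0.72],"qdot":[-2.991,-3.003,1.867,-6.479],"p_ee":[-0.308,-0.226,0.991],"trq":[-4.836,-14.861,8.623,-0.267]}
{"k":4,"ang":[0.254,0.752,0.539,-0.791],"qdot":[-3.71,-3.963,1.772,-7.634],"p_ee":[-0.305,-0.227,0.983],"trq":[-4.013,-13.679,8.121,-0.167]}
{"k":5,"ang":[0.214,0.708,0.556,-0.871],"qdot":[-4.358,-4.765,1.593,-8.474],"p_ee":[-0.301,-0.228,0.973],"trq":[-3.299,-12.114,7.414,-0.268]}
{"k":6,"ang":[0.167,0.657,0.571,-0.959],"qdot":[-4.944,-5.389,1.395,-9.054],"p_ee":[-0.296,-0.229,0.962],"trq":[-2.676,-10.303,6.566,-0.466]}
{"k":7,"ang":[0.115,0.601,0.584,-1.052],"qdot":[-5.458,-5.829,1.219,-9.426],"p_ee":[-0.29,-0.229,0.948],"trq":[-2.133,-8.404,5.661,-0.681]}
{"k":8,"ang":[0.059,0.542,0.596,-1.147],"qdot":[-5.869,-6.091,1.105,-9.643],"p_ee":[-0.284,-0.229,0.933],"trq":[-1.676,-6.547,4.76,-0.854]}
{"k":9,"ang":[-0.001,0.48,0.607,-1.244],"qdot":[-6.125,-6.178,1.094,-9.759],"p_ee":[-0.276,-0.228,0.917],"trq":[-1.329,-4.814,3.894,-0.942]}
{"k":10,"ang":[-0.063,0.419,0.619,-1.342],"qdot":[-6.16,-6.093,1.224,-9.828],"p_ee":[-0.268,-0.226,0.898],"trq":[-1.121,-3.245,3.067,-0.923]}
{"k":11,"ang":[-0.123,0.359,0.632,-1.44],"qdot":[-5.93,-5.853,1.5,-9.883],"p_ee":[-0.259,-0.224,0.879],"trq":[-1.068,-1.853,2.28,-0.788]}
{"k":12,"ang":[-0.18,0.302,0.649,-1.539],"qdot":[-5.473,-5.511,1.857,-9.93],"p_ee":[-0.25,-0.222,0.858],"trq":[-1.133,-0.637,1.558,-0.548]}
{"k":13,"ang":[-0.232,0.249,0.669,-1.639],"qdot":[-4.92,-5.15,2.175,-9.941],"p_ee":[-0.241,-0.219,0.836],"trq":[-1.234,0.408,0.944,-0.23]}
{"k":14,"ang":[-0.279,0.199,0.692,-1.738],"qdot":[-4.415,-4.832,2.357,-9.89],"p_ee":[-0.232,-0.216,0.813],"trq":[-1.292,1.29,0.47,0.141]}
{"k":15,"ang":[-0.321,0.152,0.716,-1.836],"qdot":[-4.01,-4.564,2.399,-9.775],"p_ee":[-0.222,-0.212,0.789],"trq":[-1.281,2.026,0.126,0.551]}
{"k":16,"ang":[-0.36,0.108,0.739,-1.933],"qdot":[-3.691,-4.32,2.339,-9.613],"p_ee":[-0.212,-0.209,0.765],"trq":[-1.217,2.635,-0.122,0.993]}
{"k":17,"ang":[-0.395,0.066,0.762,-2.028],"qdot":[-3.428,-4.08,2.218,-9.419],"p_ee":[-0.202,-0.205,0.74],"trq":[-1.12,3.14,-0.306,1.46]}
{"k":18,"ang":[-0.428,0.026,0.784,-2.121],"qdot":[-3.202,-3.829,2.057,-9.202],"p_ee":[-0.192,-0.201,0.714],"trq":[-1.005,3.562,-0.45,1.942]}
{"k":19,"ang":[-0.459,-0.01,0.803,-2.212],"qdot":[-2.999,-3.558,1.868,-8.969],"p_ee":[-0.182,-0.197,0.688],"trq":[-0.883,3.922,-0.574,2.431]}
{"k":20,"ang":[-0.488,-0.045,0.821,-2.301],"qdot":[-2.811,-3.263,1.659,-8.721],"p_ee":[-0.172,-0.193,0.662],"trq":[-0.759,4.241,-0.693,2.918]}
{"k":21,"ang":[-0.515,-0.076,0.836,-2.387],"qdot":[-2.631,-2.94,1.434,-8.46],"p_ee":[-0.161,-0.188,0.636],"trq":[-0.637,4.537,-0.819,3.394]}
{"k":22,"ang":[-0.541,-0.103,0.85,-2.47],"qdot":[-2.455,-2.584,1.197,-8.189],"p_ee":[-0.151,-0.184,0.609],"trq":[-0.519,4.828,-0.965,3.852]}
{"k":23,"ang":[-0.564,-0.127,0.86,-2.55],"qdot":[-2.279,-2.193,0.952,-7.906],"p_ee":[-0.14,-0.179,0.583],"trq":[-0.405,5.129,-1.14,4.287]}
{"k":24,"ang":[-0.586,-0.147,0.869,-2.628],"qdot":[-2.1,-1.762,0.701,-7.613],"p_ee":[-0.129,-0.174,0.557],"trq":[-0.295,5.456,-1.354,4.695]}
{"k":25,"ang":[-0.606,-0.162,0.874,-2.702],"qdot":[-1.914,-1.288,0.452,-7.309],"p_ee":[-0.118,-0.169,0.532],"trq":[-0.187,5.821,-1.614,5.073]}
{"k":26,"ang":[-0.624,-0.173,0.878,-2.774],"qdot":[-1.722,-0.767,0.208,-6.996],"p_ee":[-0.107,-0.163,0.507],"trq":[-0.079,6.229,-1.924,5.421]}
{"k":27,"ang":[-0.641,-0.177,0.878,-2.842],"qdot":[-1.52,-0.193,-0.016,-6.674],"p_ee":[-0.095,-0.157,0.482],"trq":[0.031,6.679,-2.284,5.738]}
{"k":28,"ang":[-0.655,-0.176,0.877,-2.907],"qdot":[-1.296,0.444,-0.191,-6.354],"p_ee":[-0.083,-0.151,0.459],"trq":[0.14,7.146,-2.694,6.029]}
{"k":29,"ang":[-0.667,-0.168,0.874,-2.969],"qdot":[-1.087,1.129,-0.352,-6.019],"p_ee":[-0.071,-0.144,0.437],"trq":[0.25,7.613,-3.104,6.29]}
{"k":30,"ang":[-0.677,-0.153,0.87,-3.028],"qdot":[-0.904,1.856,-0.494,-5.671],"p_ee":[-0.059,-0.136,0.416],"trq":[0.354,8.023,-3.473,6.524]}
{"k":31,"ang":[-0.685,-0.131,0.865,-3.082],"qdot":[-0.763,2.618,-0.611,-5.308],"p_ee":[-0.047,-0.127,0.396],"trq":[0.446,8.29,-3.736,6.734]}
{"k":32,"ang":[-0.692,-0.101,0.858,-3.134],"qdot":[-0.693,3.396,-0.701,-4.931],"p_ee":[-0.035,-0.118,0.378],"trq":[0.522,8.302,-3.819,6.924]}
{"k":33,"ang":[-0.699,-0.063,0.851,-3.181],"qdot":[-0.732,4.163,-0.756,-4.539],"p_ee":[-0.023,-0.108,0.362],"trq":[0.585,7.94,-3.643,7.1]}
{"k":34,"ang":[-0.707,-0.018,0.843,-3.224],"qdot":[-0.93,4.89,-0.762,-4.136],"p_ee":[-0.012,-0.098,0.347]}
{"summary": "any joint saturated: no"}


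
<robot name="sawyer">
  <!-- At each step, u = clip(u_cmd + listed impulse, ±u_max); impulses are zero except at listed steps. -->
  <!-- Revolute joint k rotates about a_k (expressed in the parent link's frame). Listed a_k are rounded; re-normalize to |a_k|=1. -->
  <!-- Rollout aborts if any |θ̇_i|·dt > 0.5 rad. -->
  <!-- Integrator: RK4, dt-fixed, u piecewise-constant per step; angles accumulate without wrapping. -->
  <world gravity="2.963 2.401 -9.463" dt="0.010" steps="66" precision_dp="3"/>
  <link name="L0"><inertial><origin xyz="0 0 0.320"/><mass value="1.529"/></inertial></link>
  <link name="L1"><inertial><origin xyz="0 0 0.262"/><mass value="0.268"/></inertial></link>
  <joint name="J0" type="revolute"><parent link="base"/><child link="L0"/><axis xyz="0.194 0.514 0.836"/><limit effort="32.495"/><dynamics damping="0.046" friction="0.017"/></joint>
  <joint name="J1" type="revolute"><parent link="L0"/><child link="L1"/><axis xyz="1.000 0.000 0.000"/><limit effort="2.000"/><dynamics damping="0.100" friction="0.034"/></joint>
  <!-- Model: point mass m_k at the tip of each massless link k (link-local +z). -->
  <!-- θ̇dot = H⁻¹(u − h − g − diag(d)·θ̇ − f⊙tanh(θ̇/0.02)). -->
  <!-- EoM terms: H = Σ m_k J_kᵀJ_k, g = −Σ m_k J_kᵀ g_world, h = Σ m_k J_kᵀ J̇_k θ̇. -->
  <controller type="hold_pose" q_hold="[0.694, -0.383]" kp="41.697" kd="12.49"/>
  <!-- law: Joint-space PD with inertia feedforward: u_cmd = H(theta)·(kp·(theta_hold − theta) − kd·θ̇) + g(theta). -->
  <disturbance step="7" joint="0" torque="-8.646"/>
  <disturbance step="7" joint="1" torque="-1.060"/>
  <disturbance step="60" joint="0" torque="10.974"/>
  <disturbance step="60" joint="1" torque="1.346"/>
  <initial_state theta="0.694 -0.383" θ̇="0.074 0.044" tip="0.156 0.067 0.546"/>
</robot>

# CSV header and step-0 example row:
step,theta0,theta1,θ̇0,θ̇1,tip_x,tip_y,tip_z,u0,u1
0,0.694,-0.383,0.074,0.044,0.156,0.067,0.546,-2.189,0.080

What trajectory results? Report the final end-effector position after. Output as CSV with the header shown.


step,theta0,theta1,θ̇0,θ̇1,tip_x,tip_y,tip_z,u0,u1
1,0.695,-0.383,0.064,0.021,0.156,0.067,0.546,-2.182,0.086
2,0.695,-0.383,0.054,0.008,0.156,0.067,0.546,-2.176,0.089
3,0.696,-0.382,0.044,0.003,0.157,0.067,0.546,-2.170,0.090
4,0.696,-0.382,0.035,0.002,0.157,0.067,0.545,-2.165,0.091
5,0.696,-0.382,0.027,0.001,0.157,0.067,0.545,-2.160,0.092
6,0.697,-0.382,0.020,0.001,0.157,0.067,0.545,-2.155,0.092
7,0.697,-0.382,0.015,0.001,0.157,0.067,0.545,-10.798,-0.967
8,0.690,-0.382,-1.375,0.002,0.155,0.067,0.546,-1.045,0.230
9,0.677,-0.382,-1.192,0.004,0.152,0.067,0.547,-1.133,0.223
10,0.666,-0.382,-1.027,0.004,0.150,0.067,0.547,-1.213,0.217
11,0.657,-0.382,-0.878,0.002,0.148,0.066,0.548,-1.287,0.212
12,0.649,-0.382,-0.745,0.001,0.146,0.066,0.549,-1.354,0.206
13,0.642,-0.382,-0.626,-0.000,0.144,0.066,0.549,-1.417,0.201
14,0.636,-0.382,-0.520,-0.001,0.143,0.066,0.549,-1.474,0.196
15,0.631,-0.382,-0.425,-0.001,0.142,0.066,0.550,-1.526,0.191
16,0.627,-0.382,-0.341,-0.002,0.141,0.066,0.550,-1.575,0.186
17,0.624,-0.382,-0.266,-0.002,0.140,0.066,0.550,-1.620,0.182
18,0.622,-0.382,-0.200,-0.002,0.140,0.066,0.550,-1.661,0.177
19,0.620,-0.382,-0.141,-0.002,0.139,0.066,0.550,-1.699,0.173
20,0.619,-0.382,-0.089,-0.002,0.139,0.066,0.550,-1.734,0.169
21,0.618,-0.382,-0.044,-0.002,0.139,0.066,0.550,-1.766,0.166
22,0.618,-0.382,-0.005,-0.001,0.139,0.066,0.550,-1.795,0.162
23,0.618,-0.382,0.026,-0.000,0.139,0.066,0.550,-1.820,0.159
24,0.619,-0.382,0.051,0.001,0.139,0.066,0.550,-1.841,0.156
25,0.619,-0.382,0.073,0.001,0.139,0.066,0.550,-1.861,0.153
26,0.620,-0.382,0.092,0.001,0.139,0.066,0.550,-1.879,0.151
27,0.621,-0.382,0.108,0.001,0.140,0.066,0.550,-1.896,0.148
28,0.622,-0.382,0.121,0.001,0.140,0.066,0.550,-1.911,0.146
29,0.624,-0.382,0.132,0.001,0.140,0.066,0.550,-1.926,0.144
30,0.625,-0.382,0.142,0.001,0.141,0.066,0.550,-1.939,0.142
31,0.626,-0.382,0.149,0.001,0.141,0.066,0.550,-1.951,0.140
32,0.628,-0.382,0.155,0.002,0.141,0.066,0.550,-1.962,0.138
33,0.630,-0.382,0.159,0.002,0.142,0.066,0.550,-1.973,0.136
34,0.631,-0.382,0.163,0.002,0.142,0.066,0.550,-1.982,0.134
35,0.633,-0.382,0.165,0.002,0.142,0.066,0.550,-1.991,0.133
36,0.634,-0.382,0.166,0.002,0.143,0.066,0.549,-1.999,0.131
37,0.636,-0.382,0.166,0.002,0.143,0.066,0.549,-2.007,0.130
38,0.638,-0.382,0.166,0.002,0.143,0.066,0.549,-2.014,0.128
39,0.639,-0.382,0.165,0.002,0.144,0.066,0.549,-2.020,0.127
40,0.641,-0.382,0.163,0.002,0.144,0.066,0.549,-2.026,0.126
41,0.643,-0.382,0.161,0.002,0.145,0.066,0.549,-2.032,0.125
42,0.644,-0.382,0.159,0.002,0.145,0.066,0.549,-2.037,0.123
43,0.646,-0.382,0.156,0.002,0.145,0.066,0.549,-2.041,0.122
44,0.647,-0.382,0.153,0.001,0.146,0.066,0.549,-2.046,0.121
45,0.649,-0.382,0.149,0.001,0.146,0.066,0.549,-2.050,0.120
46,0.650,-0.382,0.146,0.001,0.146,0.066,0.548,-2.053,0.119
47,0.652,-0.382,0.142,0.001,0.147,0.066,0.548,-2.057,0.119
48,0.653,-0.382,0.138,0.001,0.147,0.066,0.548,-2.060,0.118
49,0.655,-0.382,0.135,0.001,0.147,0.066,0.548,-2.063,0.117
50,0.656,-0.382,0.131,0.001,0.148,0.066,0.548,-2.066,0.116
51,0.657,-0.382,0.127,0.001,0.148,0.066,0.548,-2.068,0.115
52,0.658,-0.382,0.123,0.001,0.148,0.066,0.548,-2.070,0.115
53,0.660,-0.382,0.119,0.001,0.148,0.066,0.548,-2.073,0.114
54,0.661,-0.382,0.115,0.001,0.149,0.066,0.548,-2.075,0.113
55,0.662,-0.382,0.111,0.001,0.149,0.066,0.548,-2.076,0.113
56,0.663,-0.382,0.107,0.001,0.149,0.066,0.548,-2.078,0.112
57,0.664,-0.382,0.103,0.001,0.149,0.066,0.548,-2.080,0.112
58,0.665,-0.382,0.099,0.001,0.150,0.066,0.548,-2.081,0.111
59,0.666,-0.382,0.095,0.001,0.150,0.066,0.547,-2.082,0.111
60,0.667,-0.382,0.092,0.001,0.150,0.067,0.547,8.890,1.456
61,0.677,-0.382,1.849,0.012,0.152,0.067,0.547,-3.489,-0.068
62,0.694,-0.382,1.610,0.027,0.156,0.067,0.546,-3.380,-0.064
63,0.709,-0.381,1.396,0.031,0.160,0.067,0.545,-3.278,-0.057
64,0.722,-0.381,1.204,0.028,0.163,0.068,0.544,-3.185,-0.050
65,0.733,-0.381,1.033,0.022,0.165,0.068,0.543,-3.098,-0.042
66,0.743,-0.381,0.879,0.016,0.167,0.068,0.542,,
# final tip position (m): 0.167 0.068 0.542


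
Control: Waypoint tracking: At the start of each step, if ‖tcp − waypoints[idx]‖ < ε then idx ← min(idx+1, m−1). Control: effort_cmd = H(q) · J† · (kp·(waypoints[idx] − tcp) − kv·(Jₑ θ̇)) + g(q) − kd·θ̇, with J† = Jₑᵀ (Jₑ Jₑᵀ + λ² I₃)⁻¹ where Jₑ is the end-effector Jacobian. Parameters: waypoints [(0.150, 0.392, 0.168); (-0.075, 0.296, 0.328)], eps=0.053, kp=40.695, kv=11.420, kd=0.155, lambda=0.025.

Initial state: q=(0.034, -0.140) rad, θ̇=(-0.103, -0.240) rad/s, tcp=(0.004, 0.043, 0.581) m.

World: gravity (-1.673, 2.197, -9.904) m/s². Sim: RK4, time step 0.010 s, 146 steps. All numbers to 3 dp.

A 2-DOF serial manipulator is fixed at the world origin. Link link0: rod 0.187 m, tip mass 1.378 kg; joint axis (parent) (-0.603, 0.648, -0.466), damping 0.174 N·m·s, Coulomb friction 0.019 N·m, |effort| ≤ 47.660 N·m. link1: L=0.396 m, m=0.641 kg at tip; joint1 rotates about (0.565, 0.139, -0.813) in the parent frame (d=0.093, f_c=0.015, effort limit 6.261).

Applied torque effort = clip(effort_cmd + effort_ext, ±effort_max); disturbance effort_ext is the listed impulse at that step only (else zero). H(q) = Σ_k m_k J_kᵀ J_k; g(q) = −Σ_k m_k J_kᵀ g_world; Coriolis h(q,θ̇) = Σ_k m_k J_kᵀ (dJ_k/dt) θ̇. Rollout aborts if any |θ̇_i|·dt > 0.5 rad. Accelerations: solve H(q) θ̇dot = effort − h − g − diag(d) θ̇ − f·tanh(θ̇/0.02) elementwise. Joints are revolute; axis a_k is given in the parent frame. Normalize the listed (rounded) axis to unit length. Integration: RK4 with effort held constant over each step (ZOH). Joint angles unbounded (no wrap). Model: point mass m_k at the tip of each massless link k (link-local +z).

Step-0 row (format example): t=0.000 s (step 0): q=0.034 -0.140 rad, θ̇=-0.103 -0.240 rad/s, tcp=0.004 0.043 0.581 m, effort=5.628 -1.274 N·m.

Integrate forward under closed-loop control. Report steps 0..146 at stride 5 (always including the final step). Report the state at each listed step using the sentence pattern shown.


t=0.050 s (step 5): q=0.054 -0.184 rad, θ̇=0.825 -1.346 rad/s, tcp=0.009 0.059 0.579 m, effort=2.667 -0.289 N·m.
t=0.100 s (step 10): q=0.109 -0.264 rad, θ̇=1.300 -1.798 rad/s, tcp=0.024 0.095 0.573 m, effort=0.830 0.220 N·m.
t=0.150 s (step 15): q=0.180 -0.359 rad, θ̇=1.514 -1.987 rad/s, tcp=0.044 0.137 0.562 m, effort=-0.385 0.502 N·m.
t=0.200 s (step 20): q=0.258 -0.460 rad, θ̇=1.585 -2.041 rad/s, tcp=0.067 0.180 0.546 m, effort=-1.240 0.659 N·m.
t=0.250 s (step 25): q=0.337 -0.562 rad, θ̇=1.576 -2.016 rad/s, tcp=0.089 0.221 0.525 m, effort=-1.870 0.741 N·m.
t=0.300 s (step 30): q=0.415 -0.661 rad, θ̇=1.521 -1.941 rad/s, tcp=0.110 0.258 0.501 m, effort=-2.346 0.773 N·m.
t=0.350 s (step 35): q=0.489 -0.756 rad, θ̇=1.439 -1.837 rad/s, tcp=0.128 0.290 0.475 m, effort=-2.710 0.769 N·m.
t=0.400 s (step 40): q=0.558 -0.845 rad, θ̇=1.342 -1.718 rad/s, tcp=0.144 0.317 0.449 m, effort=-2.986 0.740 N·m.
t=0.450 s (step 45): q=0.623 -0.927 rad, θ̇=1.238 -1.594 rad/s, tcp=0.157 0.340 0.424 m, effort=-3.195 0.695 N·m.
t=0.500 s (step 50): q=0.682 -1.004 rad, θ̇=1.133 -1.471 rad/s, tcp=0.168 0.359 0.400 m, effort=-3.351 0.640 N·m.
t=0.550 s (step 55): q=0.736 -1.075 rad, θ̇=1.030 -1.355 rad/s, tcp=0.177 0.374 0.377 m, effort=-3.465 0.580 N·m.
t=0.600 s (step 60): q=0.785 -1.140 rad, θ̇=0.932 -1.248 rad/s, tcp=0.184 0.387 0.357 m, effort=-3.549 0.518 N·m.
t=0.650 s (step 65): q=0.829 -1.200 rad, θ̇=0.840 -1.150 rad/s, tcp=0.189 0.397 0.338 m, effort=-3.609 0.457 N·m.
t=0.700 s (step 70): q=0.869 -1.255 rad, θ̇=0.756 -1.061 rad/s, tcp=0.193 0.406 0.321 m, effort=-3.652 0.397 N·m.
t=0.750 s (step 75): q=0.905 -1.306 rad, θ̇=0.681 -0.983 rad/s, tcp=0.196 0.413 0.307 m, effort=-3.682 0.340 N·m.
t=0.800 s (step 80): q=0.938 -1.353 rad, θ̇=0.613 -0.912 rad/s, tcp=0.199 0.418 0.293 m, effort=-3.704 0.285 N·m.
t=0.850 s (step 85): q=0.967 -1.397 rad, θ̇=0.553 -0.849 rad/s, tcp=0.200 0.423 0.282 m, effort=-3.719 0.232 N·m.
t=0.900 s (step 90): q=0.993 -1.438 rad, θ̇=0.500 -0.793 rad/s, tcp=0.200 0.427 0.272 m, effort=-3.729 0.182 N·m.
t=0.950 s (step 95): q=1.017 -1.477 rad, θ̇=0.454 -0.744 rad/s, tcp=0.201 0.430 0.263 m, effort=-3.736 0.135 N·m.
t=1.000 s (step 100): q=1.038 -1.513 rad, θ̇=0.413 -0.699 rad/s, tcp=0.201 0.433 0.255 m, effort=-3.740 0.089 N·m.
t=1.050 s (step 105): q=1.058 -1.547 rad, θ̇=0.378 -0.659 rad/s, tcp=0.200 0.436 0.247 m, effort=-3.744 0.046 N·m.
t=1.100 s (step 110): q=1.076 -1.579 rad, θ̇=0.347 -0.623 rad/s, tcp=0.199 0.438 0.241 m, effort=-3.746 0.005 N·m.
t=1.150 s (step 115): q=1.093 -1.609 rad, θ̇=0.321 -0.590 rad/s, tcp=0.198 0.439 0.236 m, effort=-3.747 -0.035 N·m.
t=1.200 s (step 120): q=1.109 -1.638 rad, θ̇=0.297 -0.561 rad/s, tcp=0.197 0.441 0.231 m, effort=-3.748 -0.073 N·m.
t=1.250 s (step 125): q=1.123 -1.665 rad, θ̇=0.277 -0.535 rad/s, tcp=0.196 0.442 0.226 m, effort=-3.749 -0.109 N·m.
t=1.300 s (step 130): q=1.136 -1.691 rad, θ̇=0.260 -0.511 rad/s, tcp=0.195 0.443 0.222 m, effort=-3.749 -0.145 N·m.
t=1.350 s (step 135): q=1.149 -1.717 rad, θ̇=0.245 -0.490 rad/s, tcp=0.194 0.444 0.219 m, effort=-3.749 -0.179 N·m.
t=1.400 s (step 140): q=1.161 -1.741 rad, θ̇=0.232 -0.471 rad/s, tcp=0.193 0.445 0.216 m, effort=-3.749 -0.212 N·m.
t=1.450 s (step 145): q=1.172 -1.764 rad, θ̇=0.221 -0.455 rad/s, tcp=0.192 0.445 0.213 m, effort=-3.749 -0.244 N·m.
t=1.460 s (step 146): q=1.174 -1.768 rad, θ̇=0.219 -0.451 rad/s, tcp=0.191 0.445 0.212 m.


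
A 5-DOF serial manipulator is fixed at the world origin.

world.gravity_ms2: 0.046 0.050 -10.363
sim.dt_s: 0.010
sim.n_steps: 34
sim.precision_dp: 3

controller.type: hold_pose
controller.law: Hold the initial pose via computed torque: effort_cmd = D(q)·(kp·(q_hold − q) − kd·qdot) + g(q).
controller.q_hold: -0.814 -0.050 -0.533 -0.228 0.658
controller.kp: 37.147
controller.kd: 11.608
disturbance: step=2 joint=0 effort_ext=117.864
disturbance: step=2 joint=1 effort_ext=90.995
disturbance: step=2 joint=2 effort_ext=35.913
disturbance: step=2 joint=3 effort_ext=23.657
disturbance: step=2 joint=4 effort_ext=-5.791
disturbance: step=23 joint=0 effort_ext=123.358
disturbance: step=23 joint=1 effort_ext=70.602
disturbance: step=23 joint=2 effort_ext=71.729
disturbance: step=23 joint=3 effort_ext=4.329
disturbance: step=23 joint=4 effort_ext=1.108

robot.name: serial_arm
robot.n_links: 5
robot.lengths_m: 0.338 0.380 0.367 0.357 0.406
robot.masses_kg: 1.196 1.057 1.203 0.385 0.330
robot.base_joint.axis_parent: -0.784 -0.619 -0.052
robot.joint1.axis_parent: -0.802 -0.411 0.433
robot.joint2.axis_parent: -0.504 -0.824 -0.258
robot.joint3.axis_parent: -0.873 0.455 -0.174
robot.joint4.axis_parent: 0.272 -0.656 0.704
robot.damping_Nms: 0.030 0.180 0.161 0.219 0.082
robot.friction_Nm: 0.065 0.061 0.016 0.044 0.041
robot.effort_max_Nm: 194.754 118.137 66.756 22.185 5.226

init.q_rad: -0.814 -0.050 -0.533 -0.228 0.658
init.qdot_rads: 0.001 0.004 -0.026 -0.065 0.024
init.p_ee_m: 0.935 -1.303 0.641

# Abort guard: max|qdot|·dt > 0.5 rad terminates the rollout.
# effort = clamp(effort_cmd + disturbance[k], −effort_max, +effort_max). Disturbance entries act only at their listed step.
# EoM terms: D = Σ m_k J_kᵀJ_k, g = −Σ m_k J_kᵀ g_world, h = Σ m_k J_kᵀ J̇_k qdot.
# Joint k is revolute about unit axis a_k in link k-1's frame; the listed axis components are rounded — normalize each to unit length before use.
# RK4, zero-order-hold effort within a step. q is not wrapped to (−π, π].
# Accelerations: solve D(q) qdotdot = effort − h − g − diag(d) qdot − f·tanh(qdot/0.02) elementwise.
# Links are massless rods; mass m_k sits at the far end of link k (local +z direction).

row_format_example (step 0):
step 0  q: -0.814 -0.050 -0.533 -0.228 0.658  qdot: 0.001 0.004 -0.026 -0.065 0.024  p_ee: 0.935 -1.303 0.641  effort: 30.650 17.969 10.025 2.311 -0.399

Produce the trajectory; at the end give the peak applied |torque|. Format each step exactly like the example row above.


step 1  q: -0.814 -0.050 -0.533 -0.229 0.658  qdot: 0.003 -0.000 -0.022 -0.053 0.015  p_ee: 0.934 -1.303 0.640  effort: 30.612 17.935 10.005 2.288 -0.392
step 2  q: -0.814 -0.050 -0.533 -0.229 0.658  qdot: 0.003 -0.003 -0.018 -0.041 0.013  p_ee: 0.934 -1.303 0.640  effort: 148.442 108.898 45.901 22.185 -5.226
step 3  q: -0.815 -0.046 -0.534 -0.232 0.652  qdot: -0.121 0.778 -0.029 -0.562 -1.232  p_ee: 0.935 -1.302 0.642  effort: 16.616 7.137 5.731 -0.103 0.181
step 4  q: -0.816 -0.039 -0.534 -0.237 0.642  qdot: -0.089 0.647 -0.028 -0.368 -0.818  p_ee: 0.937 -1.299 0.648  effort: 17.735 8.023 6.073 0.076 0.125
step 5  q: -0.816 -0.033 -0.534 -0.240 0.635  qdot: -0.063 0.535 -0.028 -0.223 -0.511  p_ee: 0.939 -1.296 0.653  effort: 18.772 8.841 6.389 0.246 0.075
step 6  q: -0.817 -0.028 -0.535 -0.241 0.631  qdot: -0.042 0.439 -0.027 -0.115 -0.284  p_ee: 0.940 -1.294 0.657  effort: 19.732 9.597 6.681 0.407 0.031
step 7  q: -0.817 -0.024 -0.535 -0.242 0.629  qdot: -0.024 0.356 -0.026 -0.035 -0.117  p_ee: 0.941 -1.292 0.661  effort: 20.621 10.294 6.950 0.558 -0.009
step 8  q: -0.817 -0.021 -0.535 -0.242 0.629  qdot: -0.012 0.290 -0.024 0.012 -0.020  p_ee: 0.942 -1.290 0.664  effort: 21.445 10.938 7.199 0.703 -0.044
step 9  q: -0.817 -0.018 -0.535 -0.242 0.629  qdot: -0.005 0.238 -0.021 0.020 -0.009  p_ee: 0.942 -1.289 0.667  effort: 22.209 11.531 7.429 0.842 -0.073
step 10  q: -0.818 -0.016 -0.535 -0.242 0.629  qdot: -0.001 0.194 -0.017 0.022 -0.007  p_ee: 0.943 -1.287 0.670  effort: 22.918 12.079 7.642 0.972 -0.099
step 11  q: -0.817 -0.015 -0.536 -0.242 0.629  qdot: 0.003 0.155 -0.014 0.023 -0.008  p_ee: 0.943 -1.286 0.672  effort: 23.575 12.585 7.838 1.091 -0.124
step 12  q: -0.817 -0.013 -0.536 -0.241 0.629  qdot: 0.006 0.121 -0.011 0.022 -0.008  p_ee: 0.943 -1.286 0.673  effort: 24.182 13.051 8.020 1.201 -0.146
step 13  q: -0.817 -0.012 -0.536 -0.241 0.629  qdot: 0.008 0.091 -0.008 0.021 -0.008  p_ee: 0.944 -1.285 0.675  effort: 24.744 13.480 8.187 1.302 -0.166
step 14  q: -0.817 -0.011 -0.536 -0.241 0.629  qdot: 0.009 0.065 -0.006 0.019 -0.008  p_ee: 0.944 -1.284 0.676  effort: 25.263 13.875 8.342 1.394 -0.185
step 15  q: -0.817 -0.011 -0.536 -0.241 0.629  qdot: 0.010 0.042 -0.004 0.018 -0.007  p_ee: 0.944 -1.284 0.676  effort: 25.741 14.239 8.485 1.479 -0.202
step 16  q: -0.817 -0.010 -0.536 -0.240 0.629  qdot: 0.010 0.022 -0.002 0.015 -0.007  p_ee: 0.944 -1.284 0.677  effort: 26.182 14.573 8.617 1.556 -0.218
step 17  q: -0.817 -0.010 -0.536 -0.240 0.629  qdot: 0.009 0.006 0.000 0.012 -0.007  p_ee: 0.944 -1.283 0.677  effort: 26.588 14.877 8.739 1.627 -0.232
step 18  q: -0.817 -0.010 -0.536 -0.240 0.629  qdot: 0.007 -0.005 0.002 0.007 -0.007  p_ee: 0.944 -1.283 0.678  effort: 26.961 15.152 8.851 1.691 -0.245
step 19  q: -0.817 -0.010 -0.536 -0.240 0.629  qdot: 0.005 -0.014 0.003 0.002 -0.005  p_ee: 0.944 -1.283 0.678  effort: 27.303 15.402 8.953 1.748 -0.257
step 20  q: -0.817 -0.011 -0.536 -0.240 0.629  qdot: 0.002 -0.021 0.004 -0.001 -0.003  p_ee: 0.944 -1.283 0.678  effort: 27.616 15.629 9.048 1.799 -0.268
step 21  q: -0.817 -0.011 -0.536 -0.240 0.629  qdot: -0.000 -0.028 0.005 -0.004 -0.002  p_ee: 0.944 -1.284 0.677  effort: 27.903 15.836 9.134 1.845 -0.277
step 22  q: -0.817 -0.011 -0.536 -0.240 0.629  qdot: -0.002 -0.034 0.006 -0.007 -0.001  p_ee: 0.944 -1.284 0.677  effort: 28.164 16.025 9.214 1.885 -0.285
step 23  q: -0.817 -0.012 -0.536 -0.240 0.629  qdot: -0.003 -0.040 0.006 -0.008 0.000  p_ee: 0.944 -1.284 0.677  effort: 151.761 86.799 66.756 6.251 0.816
step 24  q: -0.816 -0.012 -0.533 -0.240 0.630  qdot: 0.197 -0.094 0.492 -0.045 0.132  p_ee: 0.942 -1.284 0.679  effort: 14.057 8.013 2.572 1.442 -0.426
step 25  q: -0.814 -0.013 -0.529 -0.241 0.631  qdot: 0.170 -0.089 0.437 -0.056 0.067  p_ee: 0.938 -1.285 0.685  effort: 15.477 8.849 3.211 1.513 -0.417
step 26  q: -0.812 -0.014 -0.525 -0.241 0.631  qdot: 0.146 -0.085 0.386 -0.062 0.023  p_ee: 0.935 -1.285 0.691  effort: 16.789 9.620 3.802 1.577 -0.410
step 27  q: -0.811 -0.015 -0.521 -0.242 0.631  qdot: 0.125 -0.083 0.338 -0.056 0.016  p_ee: 0.932 -1.286 0.695  effort: 18.002 10.333 4.348 1.637 -0.405
step 28  q: -0.810 -0.016 -0.518 -0.243 0.631  qdot: 0.106 -0.081 0.295 -0.049 0.014  p_ee: 0.929 -1.286 0.699  effort: 19.122 10.990 4.852 1.691 -0.402
step 29  q: -0.809 -0.016 -0.515 -0.243 0.631  qdot: 0.088 -0.078 0.255 -0.043 0.013  p_ee: 0.927 -1.287 0.702  effort: 20.156 11.596 5.316 1.741 -0.398
step 30  q: -0.808 -0.017 -0.513 -0.243 0.631  qdot: 0.072 -0.075 0.219 -0.037 0.013  p_ee: 0.925 -1.287 0.704  effort: 21.110 12.155 5.744 1.788 -0.395
step 31  q: -0.808 -0.018 -0.511 -0.244 0.632  qdot: 0.058 -0.072 0.186 -0.032 0.012  p_ee: 0.923 -1.288 0.706  effort: 21.989 12.669 6.139 1.830 -0.392
step 32  q: -0.807 -0.019 -0.509 -0.244 0.632  qdot: 0.045 -0.070 0.156 -0.028 0.012  p_ee: 0.922 -1.288 0.707  effort: 22.800 13.143 6.501 1.869 -0.389
step 33  q: -0.807 -0.019 -0.507 -0.244 0.632  qdot: 0.033 -0.067 0.130 -0.025 0.012  p_ee: 0.921 -1.289 0.708  effort: 23.545 13.579 6.835 1.904 -0.387
step 34  q: -0.806 -0.020 -0.506 -0.245 0.632  qdot: 0.023 -0.064 0.105 -0.021 0.013  p_ee: 0.920 -1.289 0.709
max |effort| (N·m): 151.761


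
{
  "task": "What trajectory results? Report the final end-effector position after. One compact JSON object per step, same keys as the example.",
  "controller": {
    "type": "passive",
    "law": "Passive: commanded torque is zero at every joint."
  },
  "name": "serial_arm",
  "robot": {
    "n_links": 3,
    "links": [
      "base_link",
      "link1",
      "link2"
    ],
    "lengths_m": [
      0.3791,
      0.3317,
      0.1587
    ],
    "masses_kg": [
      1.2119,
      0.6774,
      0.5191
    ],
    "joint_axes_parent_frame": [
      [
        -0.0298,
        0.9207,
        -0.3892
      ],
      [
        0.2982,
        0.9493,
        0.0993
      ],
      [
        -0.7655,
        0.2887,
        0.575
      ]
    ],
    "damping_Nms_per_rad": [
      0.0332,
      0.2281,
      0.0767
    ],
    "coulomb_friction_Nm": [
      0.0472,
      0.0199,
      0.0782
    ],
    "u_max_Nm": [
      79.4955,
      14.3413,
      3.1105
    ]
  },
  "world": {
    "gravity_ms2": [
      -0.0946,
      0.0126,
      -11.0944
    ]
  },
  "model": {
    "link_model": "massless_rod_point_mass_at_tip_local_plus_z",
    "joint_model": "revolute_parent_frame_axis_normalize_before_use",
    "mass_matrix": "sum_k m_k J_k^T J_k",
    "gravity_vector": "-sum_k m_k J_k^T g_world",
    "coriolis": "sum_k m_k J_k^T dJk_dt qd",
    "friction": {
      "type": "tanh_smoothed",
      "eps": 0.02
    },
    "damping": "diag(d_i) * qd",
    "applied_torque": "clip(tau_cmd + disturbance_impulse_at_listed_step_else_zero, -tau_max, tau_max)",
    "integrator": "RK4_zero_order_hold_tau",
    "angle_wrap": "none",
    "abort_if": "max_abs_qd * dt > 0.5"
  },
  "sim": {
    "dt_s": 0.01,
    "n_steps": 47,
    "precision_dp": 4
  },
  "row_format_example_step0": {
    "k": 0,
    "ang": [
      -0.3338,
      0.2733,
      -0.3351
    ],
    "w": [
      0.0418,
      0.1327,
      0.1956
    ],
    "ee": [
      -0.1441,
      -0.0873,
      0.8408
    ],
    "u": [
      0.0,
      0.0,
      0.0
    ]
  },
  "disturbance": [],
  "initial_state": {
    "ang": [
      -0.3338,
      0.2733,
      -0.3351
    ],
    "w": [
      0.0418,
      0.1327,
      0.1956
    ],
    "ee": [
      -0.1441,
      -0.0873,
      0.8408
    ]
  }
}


{"k":1,"ang":[-0.334,0.2756,-0.3342],"w":[-0.081,0.3254,0.0107],"ee":[-0.1431,-0.0873,0.8409],"u":[0.0,0.0,0.0]}
{"k":2,"ang":[-0.3354,0.2798,-0.3347],"w":[-0.2065,0.5164,-0.0685],"ee":[-0.1422,-0.0878,0.8407],"u":[0.0,0.0,0.0]}
{"k":3,"ang":[-0.3381,0.2859,-0.3354],"w":[-0.3345,0.7067,-0.0748],"ee":[-0.1413,-0.0885,0.8404],"u":[0.0,0.0,0.0]}
{"k":4,"ang":[-0.3421,0.2939,-0.3362],"w":[-0.4608,0.8929,-0.0859],"ee":[-0.1404,-0.0894,0.84],"u":[0.0,0.0,0.0]}
{"k":5,"ang":[-0.3473,0.3038,-0.3371],"w":[-0.5862,1.0763,-0.1013],"ee":[-0.1395,-0.0906,0.8394],"u":[0.0,0.0,0.0]}
{"k":6,"ang":[-0.3538,0.3154,-0.3382],"w":[-0.7114,1.2578,-0.1213],"ee":[-0.1388,-0.0919,0.8386],"u":[0.0,0.0,0.0]}
{"k":7,"ang":[-0.3616,0.3289,-0.3395],"w":[-0.837,1.4385,-0.1458],"ee":[-0.138,-0.0935,0.8376],"u":[0.0,0.0,0.0]}
{"k":8,"ang":[-0.3706,0.3442,-0.3411],"w":[-0.9635,1.6191,-0.175],"ee":[-0.1373,-0.0952,0.8364],"u":[0.0,0.0,0.0]}
{"k":9,"ang":[-0.3808,0.3613,-0.3431],"w":[-1.0914,1.8004,-0.2092],"ee":[-0.1366,-0.0971,0.835],"u":[0.0,0.0,0.0]}
{"k":10,"ang":[-0.3924,0.3802,-0.3453],"w":[-1.2211,1.9829,-0.2491],"ee":[-0.136,-0.0992,0.8334],"u":[0.0,0.0,0.0]}
{"k":11,"ang":[-0.4053,0.401,-0.3481],"w":[-1.353,2.1668,-0.2951],"ee":[-0.1355,-0.1015,0.8314],"u":[0.0,0.0,0.0]}
{"k":12,"ang":[-0.4195,0.4236,-0.3513],"w":[-1.4872,2.3524,-0.3481],"ee":[-0.135,-0.1038,0.8292],"u":[0.0,0.0,0.0]}
{"k":13,"ang":[-0.435,0.448,-0.355],"w":[-1.6239,2.5397,-0.4087],"ee":[-0.1345,-0.1063,0.8267],"u":[0.0,0.0,0.0]}
{"k":14,"ang":[-0.452,0.4744,-0.3595],"w":[-1.7633,2.7284,-0.4778],"ee":[-0.1341,-0.1089,0.8238],"u":[0.0,0.0,0.0]}
{"k":15,"ang":[-0.4703,0.5026,-0.3646],"w":[-1.9053,2.9182,-0.5561],"ee":[-0.1337,-0.1116,0.8205],"u":[0.0,0.0,0.0]}
{"k":16,"ang":[-0.4901,0.5327,-0.3706],"w":[-2.05,3.1086,-0.6444],"ee":[-0.1334,-0.1143,0.8168],"u":[0.0,0.0,0.0]}
{"k":17,"ang":[-0.5113,0.5648,-0.3776],"w":[-2.197,3.2988,-0.7432],"ee":[-0.1331,-0.1171,0.8126],"u":[0.0,0.0,0.0]}
{"k":18,"ang":[-0.534,0.5987,-0.3855],"w":[-2.3463,3.4881,-0.8528],"ee":[-0.133,-0.1199,0.8079],"u":[0.0,0.0,0.0]}
{"k":19,"ang":[-0.5582,0.6345,-0.3946],"w":[-2.4975,3.6754,-0.9731],"ee":[-0.1329,-0.1226,0.8027],"u":[0.0,0.0,0.0]}
{"k":20,"ang":[-0.584,0.6722,-0.405],"w":[-2.6505,3.8597,-1.1038],"ee":[-0.1328,-0.1253,0.797],"u":[0.0,0.0,0.0]}
{"k":21,"ang":[-0.6113,0.7117,-0.4168],"w":[-2.8049,4.0401,-1.2439],"ee":[-0.1329,-0.1279,0.7906],"u":[0.0,0.0,0.0]}
{"k":22,"ang":[-0.6401,0.753,-0.4299],"w":[-2.9605,4.2153,-1.3921],"ee":[-0.1331,-0.1304,0.7836],"u":[0.0,0.0,0.0]}
{"k":23,"ang":[-0.6705,0.796,-0.4446],"w":[-3.117,4.3845,-1.5464],"ee":[-0.1334,-0.1327,0.7759],"u":[0.0,0.0,0.0]}
{"k":24,"ang":[-0.7024,0.8406,-0.4609],"w":[-3.2745,4.5468,-1.7042],"ee":[-0.1339,-0.1348,0.7675],"u":[0.0,0.0,0.0]}
{"k":25,"ang":[-0.736,0.8869,-0.4787],"w":[-3.4327,4.7013,-1.8627],"ee":[-0.1345,-0.1366,0.7585],"u":[0.0,0.0,0.0]}
{"k":26,"ang":[-0.7711,0.9346,-0.4981],"w":[-3.5919,4.8473,-2.0182],"ee":[-0.1354,-0.1382,0.7487],"u":[0.0,0.0,0.0]}
{"k":27,"ang":[-0.8078,0.9838,-0.519],"w":[-3.7522,4.9843,-2.1672],"ee":[-0.1364,-0.1395,0.7381],"u":[0.0,0.0,0.0]}
{"k":28,"ang":[-0.8461,1.0343,-0.5414],"w":[-3.9139,5.1118,-2.3053],"ee":[-0.1378,-0.1405,0.7268],"u":[0.0,0.0,0.0]}
{"k":29,"ang":[-0.8861,1.086,-0.5651],"w":[-4.0776,5.2293,-2.4284],"ee":[-0.1394,-0.1411,0.7147],"u":[0.0,0.0,0.0]}
{"k":30,"ang":[-0.9277,1.1389,-0.5899],"w":[-4.2439,5.3366,-2.532],"ee":[-0.1413,-0.1413,0.7019],"u":[0.0,0.0,0.0]}
{"k":31,"ang":[-0.971,1.1927,-0.6157],"w":[-4.4134,5.4331,-2.612],"ee":[-0.1435,-0.1411,0.6884],"u":[0.0,0.0,0.0]}
{"k":32,"ang":[-1.016,1.2475,-0.6421],"w":[-4.5871,5.5184,-2.6641],"ee":[-0.1461,-0.1405,0.6741],"u":[0.0,0.0,0.0]}
{"k":33,"ang":[-1.0627,1.303,-0.6688],"w":[-4.766,5.592,-2.6844],"ee":[-0.1491,-0.1394,0.659],"u":[0.0,0.0,0.0]}
{"k":34,"ang":[-1.1113,1.3593,-0.6956],"w":[-4.951,5.6531,-2.6694],"ee":[-0.1524,-0.138,0.6433],"u":[0.0,0.0,0.0]}
{"k":35,"ang":[-1.1618,1.4161,-0.7221],"w":[-5.1434,5.7008,-2.6159],"ee":[-0.1562,-0.1361,0.6269],"u":[0.0,0.0,0.0]}
{"k":36,"ang":[-1.2142,1.4732,-0.7478],"w":[-5.3444,5.7341,-2.5213],"ee":[-0.1604,-0.1337,0.6098],"u":[0.0,0.0,0.0]}
{"k":37,"ang":[-1.2687,1.5307,-0.7724],"w":[-5.5551,5.7515,-2.3833],"ee":[-0.165,-0.131,0.592],"u":[0.0,0.0,0.0]}
{"k":38,"ang":[-1.3254,1.5882,-0.7953],"w":[-5.7767,5.7517,-2.2006],"ee":[-0.1701,-0.1279,0.5736],"u":[0.0,0.0,0.0]}
{"k":39,"ang":[-1.3843,1.6457,-0.8162],"w":[-6.0105,5.7327,-1.9719],"ee":[-0.1756,-0.1245,0.5546],"u":[0.0,0.0,0.0]}
{"k":40,"ang":[-1.4456,1.7028,-0.8346],"w":[-6.2574,5.6927,-1.6969],"ee":[-0.1815,-0.1208,0.535],"u":[0.0,0.0,0.0]}
{"k":41,"ang":[-1.5095,1.7594,-0.85],"w":[-6.5182,5.6294,-1.3755],"ee":[-0.1879,-0.1168,0.5149],"u":[0.0,0.0,0.0]}
{"k":42,"ang":[-1.576,1.8153,-0.862],"w":[-6.7935,5.5406,-1.0077],"ee":[-0.1947,-0.1125,0.4941],"u":[0.0,0.0,0.0]}
{"k":43,"ang":[-1.6454,1.8701,-0.87],"w":[-7.0832,5.4238,-0.594],"ee":[-0.2018,-0.1082,0.4728],"u":[0.0,0.0,0.0]}
{"k":44,"ang":[-1.7177,1.9237,-0.8737],"w":[-7.3869,5.2765,-0.1343],"ee":[-0.2094,-0.1037,0.451],"u":[0.0,0.0,0.0]}
{"k":45,"ang":[-1.7932,1.9756,-0.8732],"w":[-7.701,5.1081,0.2168],"ee":[-0.2174,-0.0992,0.4286],"u":[0.0,0.0,0.0]}
{"k":46,"ang":[-1.8718,2.0257,-0.8692],"w":[-8.0265,4.9066,0.5825],"ee":[-0.2258,-0.095,0.4055],"u":[0.0,0.0,0.0]}
{"k":47,"ang":[-1.9537,2.0736,-0.8613],"w":[-8.3613,4.6653,1.0171],"ee":[-0.2344,-0.091,0.3819]}
{"summary": "final ee position (m): -0.2344 -0.0910 0.3819"}


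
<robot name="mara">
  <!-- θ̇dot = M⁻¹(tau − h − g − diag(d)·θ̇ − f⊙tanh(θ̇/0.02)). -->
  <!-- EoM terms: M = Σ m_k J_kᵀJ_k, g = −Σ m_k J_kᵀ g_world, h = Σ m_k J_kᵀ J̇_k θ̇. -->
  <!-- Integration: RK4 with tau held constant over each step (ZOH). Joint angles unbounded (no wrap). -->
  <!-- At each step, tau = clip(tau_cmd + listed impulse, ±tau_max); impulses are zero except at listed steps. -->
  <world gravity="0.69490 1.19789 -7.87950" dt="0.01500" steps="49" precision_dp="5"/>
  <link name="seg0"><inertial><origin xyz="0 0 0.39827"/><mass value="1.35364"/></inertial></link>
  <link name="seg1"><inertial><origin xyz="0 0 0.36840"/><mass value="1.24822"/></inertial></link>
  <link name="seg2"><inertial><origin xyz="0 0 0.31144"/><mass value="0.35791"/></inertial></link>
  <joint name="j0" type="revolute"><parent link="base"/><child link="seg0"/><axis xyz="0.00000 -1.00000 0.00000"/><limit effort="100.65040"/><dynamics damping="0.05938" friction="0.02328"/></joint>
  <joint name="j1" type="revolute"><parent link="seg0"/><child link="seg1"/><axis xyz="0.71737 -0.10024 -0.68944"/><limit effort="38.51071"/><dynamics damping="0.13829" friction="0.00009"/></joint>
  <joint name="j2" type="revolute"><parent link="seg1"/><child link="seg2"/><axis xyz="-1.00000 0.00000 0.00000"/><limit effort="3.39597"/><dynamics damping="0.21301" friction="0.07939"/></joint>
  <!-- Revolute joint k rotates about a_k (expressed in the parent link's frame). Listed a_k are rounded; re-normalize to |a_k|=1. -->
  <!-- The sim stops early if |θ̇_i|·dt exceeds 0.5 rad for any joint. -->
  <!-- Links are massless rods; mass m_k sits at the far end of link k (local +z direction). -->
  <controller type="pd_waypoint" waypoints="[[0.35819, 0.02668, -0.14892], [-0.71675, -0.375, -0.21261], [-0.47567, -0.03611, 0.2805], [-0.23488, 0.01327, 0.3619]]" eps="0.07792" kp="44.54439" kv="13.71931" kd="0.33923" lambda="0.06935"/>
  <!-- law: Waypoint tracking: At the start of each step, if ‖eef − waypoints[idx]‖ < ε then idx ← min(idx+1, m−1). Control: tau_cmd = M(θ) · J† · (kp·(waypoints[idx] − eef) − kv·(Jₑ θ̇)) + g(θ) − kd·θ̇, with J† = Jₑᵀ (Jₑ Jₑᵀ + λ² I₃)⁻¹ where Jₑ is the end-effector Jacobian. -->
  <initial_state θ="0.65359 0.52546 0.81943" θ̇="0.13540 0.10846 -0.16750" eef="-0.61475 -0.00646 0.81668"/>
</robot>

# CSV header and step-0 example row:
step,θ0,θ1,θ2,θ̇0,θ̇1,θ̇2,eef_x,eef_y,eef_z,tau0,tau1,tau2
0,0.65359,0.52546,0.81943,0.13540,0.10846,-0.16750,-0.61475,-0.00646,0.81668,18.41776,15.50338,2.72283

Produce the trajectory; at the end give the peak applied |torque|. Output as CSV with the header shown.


step,θ0,θ1,θ2,θ̇0,θ̇1,θ̇2,eef_x,eef_y,eef_z,tau0,tau1,tau2
1,0.65670,0.54715,0.85261,0.28045,2.72851,4.42489,-0.61304,-0.00757,0.81226,15.24270,11.80431,0.83714
2,0.66205,0.59958,0.93418,0.43103,4.23269,6.36415,-0.60614,-0.01022,0.80247,11.38714,7.91098,0.44830
3,0.66959,0.66910,1.03492,0.57275,5.02822,7.02804,-0.59722,-0.01621,0.78882,7.02733,4.47290,0.59992
4,0.67911,0.74717,1.14104,0.69563,5.38058,7.11044,-0.58776,-0.02522,0.77219,2.56239,1.71841,0.88154
5,0.69029,0.82843,1.24647,0.79521,5.45931,6.94843,-0.57841,-0.03620,0.75321,-1.64175,-0.37053,1.13525
6,0.70277,0.90962,1.34877,0.87039,5.37198,6.69925,-0.56939,-0.04804,0.73239,-5.36406,-1.90227,1.31340
7,0.71620,0.98878,1.44717,0.92150,5.18786,6.43333,-0.56068,-0.05983,0.71018,-8.51482,-2.99832,1.41211
8,0.73022,1.06480,1.54168,0.94919,4.95270,6.18002,-0.55212,-0.07091,0.68698,-11.09142,-3.76561,1.44255
9,0.74449,1.13714,1.63255,0.95406,4.69736,5.94950,-0.54356,-0.08089,0.66318,-13.13961,-4.29014,1.41941
10,0.75867,1.20566,1.72014,0.93665,4.44295,5.74311,-0.53480,-0.08954,0.63909,-14.72696,-4.63809,1.35659
11,0.77242,1.27048,1.80481,0.89752,4.20384,5.55842,-0.52572,-0.09679,0.61501,-15.92660,-4.85880,1.26591
12,0.78544,1.33190,1.88684,0.83738,3.98959,5.39163,-0.51620,-0.10266,0.59117,-16.80816,-4.98801,1.15687
13,0.79740,1.39033,1.96648,0.75715,3.80623,5.23876,-0.50617,-0.10724,0.56778,-17.43317,-5.05059,1.03689
14,0.80802,1.44628,2.04391,0.65790,3.65736,5.09616,-0.49558,-0.11064,0.54497,-17.85324,-5.06270,0.91165
15,0.81702,1.50027,2.11926,0.54086,3.54488,4.96070,-0.48444,-0.11298,0.52288,-18.10963,-5.03349,0.78543
16,0.82414,1.55285,2.19262,0.40736,3.46974,4.82977,-0.47275,-0.11438,0.50159,-18.23362,-4.96623,0.66135
17,0.82915,1.60460,2.26403,0.25874,3.43263,4.70118,-0.46057,-0.11494,0.48118,-18.24702,-4.85905,0.54171
18,0.83182,1.65609,2.33353,0.09632,3.43453,4.57299,-0.44795,-0.11475,0.46169,-18.16259,-4.70511,0.42815
19,0.83196,1.70791,2.40110,-0.07804,3.47633,4.44335,-0.43497,-0.11387,0.44318,-17.98792,-4.49213,0.32186
20,0.82941,1.76070,2.46671,-0.26272,3.56090,4.31037,-0.42170,-0.11234,0.42565,-17.72057,-4.20227,0.22368
21,0.82400,1.81514,2.53029,-0.45771,3.69662,4.17183,-0.40824,-0.11019,0.40915,-17.33900,-3.81119,0.13425
22,0.81560,1.87210,2.59173,-0.66137,3.89221,4.02472,-0.39467,-0.10743,0.39370,-16.82203,-3.28542,0.05419
23,0.80409,1.93255,2.65088,-0.87145,4.16006,3.86508,-0.38108,-0.10405,0.37933,-16.14361,-2.58351,-0.01588
24,0.78939,1.99771,2.70752,-1.08437,4.51630,3.68759,-0.36756,-0.10004,0.36607,-15.28216,-1.66046,-0.07536
25,0.77150,2.06906,2.76131,-1.29409,4.97953,3.48530,-0.35423,-0.09535,0.35396,-14.24141,-0.48282,-0.12365
26,0.75055,2.14834,2.81184,-1.49043,5.56702,3.24974,-0.34118,-0.08993,0.34306,-13.08753,0.93675,-0.16050
27,0.72684,2.23747,2.85852,-1.65719,6.28614,2.97220,-0.32857,-0.08372,0.33343,-11.99376,2.48313,-0.18661
28,0.70099,2.33828,2.90069,-1.77143,7.12107,2.64716,-0.31657,-0.07665,0.32514,-11.24826,3.89469,-0.20453
29,0.67400,2.45212,2.93764,-1.80684,8.02054,2.27785,-0.30538,-0.06872,0.31825,-11.15881,4.82103,-0.21920
30,0.64721,2.57928,2.96883,-1.74334,8.90214,1.88084,-0.29524,-0.06000,0.31274,-11.88006,5.03036,-0.23629
31,0.62214,2.71883,2.99404,-1.57922,9.68364,1.48294,-0.28635,-0.05066,0.30854,-13.34636,4.60350,-0.25799
32,0.60016,2.86895,3.01344,-1.33603,10.32191,1.10916,-0.27887,-0.04097,0.30546,-15.40700,3.89211,-0.27902
33,0.58216,3.02757,3.02749,-1.05152,10.82619,0.77058,-0.27283,-0.03121,0.30329,-18.00729,3.31111,-0.28726
34,0.56845,3.19306,3.03669,-0.76879,11.24171,0.46029,-0.26819,-0.02164,0.30181,-21.28026,3.19697,-0.26814
35,0.55867,3.36457,3.04129,-0.53098,11.62604,0.15506,-0.26478,-0.01252,0.30084,-25.59230,3.80439,-0.20824
36,0.55181,3.54206,3.04126,-0.38384,12.03118,-0.15142,-0.26235,-0.00399,0.30026,-31.57745,5.35437,-0.12124
37,0.54607,3.72613,3.03620,-0.38958,12.48854,-0.53515,-0.26047,0.00395,0.30003,-40.20084,8.09247,0.01916
38,0.53843,3.91749,3.02382,-0.65047,12.97226,-1.14214,-0.25858,0.01121,0.30004,-52.84383,12.29206,0.27940
39,0.52387,4.11568,2.99966,-1.32639,13.35872,-2.12289,-0.25588,0.01808,0.29996,-69.21884,17.27269,0.70814
40,0.49483,4.31697,2.95708,-2.58064,13.38134,-3.59662,-0.25131,0.02595,0.29950,-79.24634,18.38440,1.33247
41,0.44316,4.51178,2.89045,-4.30044,12.60147,-5.27154,-0.24391,0.03795,0.29935,-60.09583,7.97932,2.01020
42,0.36707,4.68498,2.80409,-5.79414,10.62810,-6.17524,-0.23318,0.05698,0.30246,-17.35846,-7.75340,2.42374
43,0.27536,4.82423,2.71447,-6.40714,8.04754,-5.74378,-0.21853,0.08132,0.31190,16.92211,-16.31943,2.42690
44,0.18062,4.92801,2.63790,-6.23535,5.80783,-4.48998,-0.19950,0.10556,0.32677,32.46808,-17.56698,2.13550
45,0.09122,5.00274,2.58130,-5.70860,4.13055,-3.09246,-0.17672,0.12561,0.34342,34.28991,-15.56501,1.71973
46,0.00988,5.05524,2.54396,-5.15555,2.83810,-1.91334,-0.15166,0.14013,0.35873,29.29228,-12.76338,1.30257
47,-0.06414,5.08990,2.52183,-4.72820,1.76104,-1.05243,-0.12579,0.14945,0.37118,22.37023,-10.11386,0.94484
48,-0.13298,5.10939,2.51038,-4.45972,0.82400,-0.48273,-0.10008,0.15454,0.38043,16.22504,-7.88461,0.66228
49,-0.19880,5.11577,2.50578,-4.32413,0.01786,-0.13472,-0.07499,0.15641,0.38670,,,
# max |tau| (N·m): 79.24634
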